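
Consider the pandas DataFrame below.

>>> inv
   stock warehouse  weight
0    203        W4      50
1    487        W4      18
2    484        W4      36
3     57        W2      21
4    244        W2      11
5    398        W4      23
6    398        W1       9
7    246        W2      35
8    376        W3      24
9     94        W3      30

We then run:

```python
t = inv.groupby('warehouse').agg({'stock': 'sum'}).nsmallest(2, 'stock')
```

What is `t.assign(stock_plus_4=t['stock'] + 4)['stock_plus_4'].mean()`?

438.0

group by warehouse, sum of stock:
           stock
warehouse       
W1           398
W2           547
W3           470
W4          1572
take 2 rows with smallest stock:
           stock
warehouse       
W1           398
W3           470
add column stock_plus_4 = t['stock'] + 4:
           stock  stock_plus_4
warehouse                     
W1           398           402
W3           470           474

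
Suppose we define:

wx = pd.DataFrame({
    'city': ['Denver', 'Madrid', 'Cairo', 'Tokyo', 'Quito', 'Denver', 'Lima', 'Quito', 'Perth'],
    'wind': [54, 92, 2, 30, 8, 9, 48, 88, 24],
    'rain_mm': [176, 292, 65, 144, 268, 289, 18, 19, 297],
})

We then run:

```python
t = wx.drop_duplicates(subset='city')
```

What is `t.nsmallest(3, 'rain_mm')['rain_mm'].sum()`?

drop duplicate city (keep=first):
     city  wind  rain_mm
0  Denver    54      176
1  Madrid    92      292
2   Cairo     2       65
3   Tokyo    30      144
4   Quito     8      268
6    Lima    48       18
8   Perth    24      297
take 3 rows with smallest rain_mm:
    city  wind  rain_mm
6   Lima    48       18
2  Cairo     2       65
3  Tokyo    30      144
Then the sum of column 'rain_mm': 227

227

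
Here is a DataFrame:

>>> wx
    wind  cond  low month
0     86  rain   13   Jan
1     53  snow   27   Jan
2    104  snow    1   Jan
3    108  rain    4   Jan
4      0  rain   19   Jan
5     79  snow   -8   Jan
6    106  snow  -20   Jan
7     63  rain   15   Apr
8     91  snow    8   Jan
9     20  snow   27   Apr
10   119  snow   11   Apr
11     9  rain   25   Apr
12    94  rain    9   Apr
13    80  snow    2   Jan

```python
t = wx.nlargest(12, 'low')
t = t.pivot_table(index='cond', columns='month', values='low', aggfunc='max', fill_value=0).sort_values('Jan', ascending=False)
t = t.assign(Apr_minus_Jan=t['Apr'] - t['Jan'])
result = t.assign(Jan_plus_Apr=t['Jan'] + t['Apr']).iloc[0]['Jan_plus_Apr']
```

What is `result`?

take 12 rows with largest low:
    wind  cond  low month
1     53  snow   27   Jan
9     20  snow   27   Apr
11     9  rain   25   Apr
4      0  rain   19   Jan
7     63  rain   15   Apr
0     86  rain   13   Jan
10   119  snow   11   Apr
12    94  rain    9   Apr
8     91  snow    8   Jan
3    108  rain    4   Jan
13    80  snow    2   Jan
2    104  snow    1   Jan
pivot: rows=cond, cols=month, max(low):
month  Apr  Jan
cond           
rain    25   19
snow    27   27
sort by Jan descending:
month  Apr  Jan
cond           
snow    27   27
rain    25   19
add column Apr_minus_Jan = t['Apr'] - t['Jan']:
month  Apr  Jan  Apr_minus_Jan
cond                          
snow    27   27              0
rain    25   19              6
add column Jan_plus_Apr = t['Jan'] + t['Apr']:
month  Apr  Jan  Apr_minus_Jan  Jan_plus_Apr
cond                                        
snow    27   27              0            54
rain    25   19              6            44
Taking the value at position 0, column 'Jan_plus_Apr' gives 54.

54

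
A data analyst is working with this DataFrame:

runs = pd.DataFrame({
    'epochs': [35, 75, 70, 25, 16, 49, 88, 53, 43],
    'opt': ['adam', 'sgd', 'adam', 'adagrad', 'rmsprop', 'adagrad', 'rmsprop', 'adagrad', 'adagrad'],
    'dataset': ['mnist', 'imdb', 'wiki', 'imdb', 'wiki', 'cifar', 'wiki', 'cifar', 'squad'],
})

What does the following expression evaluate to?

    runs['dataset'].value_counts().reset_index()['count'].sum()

value_counts of dataset:
dataset
wiki     3
imdb     2
cifar    2
mnist    1
squad    1
Name: count, dtype: int64
reset_index():
  dataset  count
0    wiki      3
1    imdb      2
2   cifar      2
3   mnist      1
4   squad      1
Hence 9.

9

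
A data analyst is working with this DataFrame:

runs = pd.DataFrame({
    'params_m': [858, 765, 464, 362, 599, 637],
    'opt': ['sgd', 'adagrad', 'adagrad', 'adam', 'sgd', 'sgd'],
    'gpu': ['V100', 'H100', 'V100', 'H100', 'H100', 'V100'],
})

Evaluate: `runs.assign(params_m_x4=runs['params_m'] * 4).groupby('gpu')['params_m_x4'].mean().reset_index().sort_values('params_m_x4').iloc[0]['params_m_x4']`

2301.33333333

add column params_m_x4 = runs['params_m'] * 4:
   params_m      opt   gpu  params_m_x4
0       858      sgd  V100         3432
1       765  adagrad  H100         3060
2       464  adagrad  V100         1856
3       362     adam  H100         1448
4       599      sgd  H100         2396
5       637      sgd  V100         2548
group by gpu, mean of params_m_x4:
gpu
H100    2301.333333
V100    2612.000000
Name: params_m_x4, dtype: float64
reset_index():
    gpu  params_m_x4
0  H100  2301.333333
1  V100  2612.000000
sort by params_m_x4:
    gpu  params_m_x4
0  H100  2301.333333
1  V100  2612.000000
So iloc[0]['params_m_x4'] = 2301.33333333.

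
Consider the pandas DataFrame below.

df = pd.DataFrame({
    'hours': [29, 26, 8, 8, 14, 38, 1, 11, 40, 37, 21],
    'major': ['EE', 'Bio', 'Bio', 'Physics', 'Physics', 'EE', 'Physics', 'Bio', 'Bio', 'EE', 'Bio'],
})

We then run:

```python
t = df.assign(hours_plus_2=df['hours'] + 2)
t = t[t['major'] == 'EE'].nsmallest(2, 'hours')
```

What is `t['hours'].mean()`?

33.0

add column hours_plus_2 = df['hours'] + 2:
    hours    major  hours_plus_2
0      29       EE            31
1      26      Bio            28
2       8      Bio            10
3       8  Physics            10
4      14  Physics            16
5      38       EE            40
6       1  Physics             3
7      11      Bio            13
8      40      Bio            42
9      37       EE            39
10     21      Bio            23
filter rows where major == 'EE':
   hours major  hours_plus_2
0     29    EE            31
5     38    EE            40
9     37    EE            39
take 2 rows with smallest hours:
   hours major  hours_plus_2
0     29    EE            31
9     37    EE            39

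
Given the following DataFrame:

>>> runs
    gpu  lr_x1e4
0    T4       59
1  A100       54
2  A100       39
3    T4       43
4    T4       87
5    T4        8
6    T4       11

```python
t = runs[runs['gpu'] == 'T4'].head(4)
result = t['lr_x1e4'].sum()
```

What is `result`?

197

filter rows where gpu == 'T4':
  gpu  lr_x1e4
0  T4       59
3  T4       43
4  T4       87
5  T4        8
6  T4       11
take first 4 rows:
  gpu  lr_x1e4
0  T4       59
3  T4       43
4  T4       87
5  T4        8
So sum() = 197.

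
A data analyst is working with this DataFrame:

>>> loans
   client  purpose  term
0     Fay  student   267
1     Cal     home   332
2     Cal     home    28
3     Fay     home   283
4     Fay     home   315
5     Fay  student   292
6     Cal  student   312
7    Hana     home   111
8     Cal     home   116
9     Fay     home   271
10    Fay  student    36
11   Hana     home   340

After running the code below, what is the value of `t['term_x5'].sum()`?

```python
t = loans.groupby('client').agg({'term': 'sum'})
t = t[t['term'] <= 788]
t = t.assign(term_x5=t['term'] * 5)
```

group by client, sum of term:
        term
client      
Cal      788
Fay     1464
Hana     451
filter rows where term <= 788:
        term
client      
Cal      788
Hana     451
add column term_x5 = t['term'] * 5:
        term  term_x5
client               
Cal      788     3940
Hana     451     2255
Then the sum of column 'term_x5': 6195

6195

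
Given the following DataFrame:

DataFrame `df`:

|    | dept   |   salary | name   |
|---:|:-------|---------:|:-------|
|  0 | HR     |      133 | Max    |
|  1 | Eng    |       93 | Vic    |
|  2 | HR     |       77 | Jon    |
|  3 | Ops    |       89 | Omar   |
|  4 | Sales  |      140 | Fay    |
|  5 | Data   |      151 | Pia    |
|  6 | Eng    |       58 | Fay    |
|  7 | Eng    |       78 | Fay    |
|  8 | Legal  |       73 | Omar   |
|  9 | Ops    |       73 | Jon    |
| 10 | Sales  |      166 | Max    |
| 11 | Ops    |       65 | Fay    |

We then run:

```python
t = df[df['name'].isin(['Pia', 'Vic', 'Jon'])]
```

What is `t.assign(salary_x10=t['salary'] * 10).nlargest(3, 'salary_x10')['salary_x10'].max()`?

1510

filter rows where name in ['Pia', 'Vic', 'Jon']:
   dept  salary name
1   Eng      93  Vic
2    HR      77  Jon
5  Data     151  Pia
9   Ops      73  Jon
add column salary_x10 = t['salary'] * 10:
   dept  salary name  salary_x10
1   Eng      93  Vic         930
2    HR      77  Jon         770
5  Data     151  Pia        1510
9   Ops      73  Jon         730
take 3 rows with largest salary_x10:
   dept  salary name  salary_x10
5  Data     151  Pia        1510
1   Eng      93  Vic         930
2    HR      77  Jon         770
Then the max of column 'salary_x10': 1510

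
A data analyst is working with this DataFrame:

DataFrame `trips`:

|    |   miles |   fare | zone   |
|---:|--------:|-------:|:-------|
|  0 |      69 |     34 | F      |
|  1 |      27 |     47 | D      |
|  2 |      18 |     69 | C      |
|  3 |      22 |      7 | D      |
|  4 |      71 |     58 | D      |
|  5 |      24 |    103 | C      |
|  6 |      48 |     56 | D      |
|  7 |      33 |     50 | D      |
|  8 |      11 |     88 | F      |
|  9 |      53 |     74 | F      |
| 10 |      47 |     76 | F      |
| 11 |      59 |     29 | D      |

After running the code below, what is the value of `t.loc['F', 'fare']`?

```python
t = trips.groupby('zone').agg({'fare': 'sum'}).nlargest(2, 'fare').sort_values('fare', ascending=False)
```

272

group by zone, sum of fare:
      fare
zone      
C      172
D      247
F      272
take 2 rows with largest fare:
      fare
zone      
F      272
D      247
sort by fare descending:
      fare
zone      
F      272
D      247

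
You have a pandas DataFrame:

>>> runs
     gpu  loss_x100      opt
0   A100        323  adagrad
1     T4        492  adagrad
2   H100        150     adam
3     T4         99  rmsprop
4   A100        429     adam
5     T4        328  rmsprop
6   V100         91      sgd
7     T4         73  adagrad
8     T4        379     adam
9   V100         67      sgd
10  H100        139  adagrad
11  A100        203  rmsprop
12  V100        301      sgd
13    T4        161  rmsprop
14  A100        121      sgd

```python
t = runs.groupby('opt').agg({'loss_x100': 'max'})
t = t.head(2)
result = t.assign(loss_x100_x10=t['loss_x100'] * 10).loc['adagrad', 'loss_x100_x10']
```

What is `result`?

group by opt, max of loss_x100:
         loss_x100
opt               
adagrad        492
adam           429
rmsprop        328
sgd            301
take first 2 rows:
         loss_x100
opt               
adagrad        492
adam           429
add column loss_x100_x10 = t['loss_x100'] * 10:
         loss_x100  loss_x100_x10
opt                              
adagrad        492           4920
adam           429           4290
Reading off the value at row 'adagrad', column 'loss_x100_x10', we get 4920.

4920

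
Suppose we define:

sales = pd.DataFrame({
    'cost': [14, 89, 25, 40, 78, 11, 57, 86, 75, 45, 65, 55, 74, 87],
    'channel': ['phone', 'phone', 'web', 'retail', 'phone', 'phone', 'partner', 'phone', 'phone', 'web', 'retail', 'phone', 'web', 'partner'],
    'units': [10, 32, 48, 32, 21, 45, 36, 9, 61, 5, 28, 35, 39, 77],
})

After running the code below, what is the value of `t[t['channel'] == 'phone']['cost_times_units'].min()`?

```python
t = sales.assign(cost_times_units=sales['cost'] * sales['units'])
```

add column cost_times_units = sales['cost'] * sales['units']:
    cost  channel  units  cost_times_units
0     14    phone     10               140
1     89    phone     32              2848
2     25      web     48              1200
3     40   retail     32              1280
4     78    phone     21              1638
5     11    phone     45               495
6     57  partner     36              2052
7     86    phone      9               774
8     75    phone     61              4575
9     45      web      5               225
10    65   retail     28              1820
11    55    phone     35              1925
12    74      web     39              2886
13    87  partner     77              6699
filter rows where channel == 'phone':
    cost channel  units  cost_times_units
0     14   phone     10               140
1     89   phone     32              2848
4     78   phone     21              1638
5     11   phone     45               495
7     86   phone      9               774
8     75   phone     61              4575
11    55   phone     35              1925
The min of column 'cost_times_units' is 140.

140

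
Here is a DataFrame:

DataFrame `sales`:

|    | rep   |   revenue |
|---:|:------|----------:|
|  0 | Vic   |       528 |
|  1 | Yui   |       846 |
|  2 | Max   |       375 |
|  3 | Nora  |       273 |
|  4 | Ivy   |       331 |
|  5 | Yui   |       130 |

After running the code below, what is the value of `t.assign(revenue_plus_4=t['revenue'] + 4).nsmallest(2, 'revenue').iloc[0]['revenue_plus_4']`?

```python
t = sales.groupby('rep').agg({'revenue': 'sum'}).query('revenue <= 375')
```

277

group by rep, sum of revenue:
      revenue
rep          
Ivy       331
Max       375
Nora      273
Vic       528
Yui       976
filter rows where revenue <= 375:
      revenue
rep          
Ivy       331
Max       375
Nora      273
add column revenue_plus_4 = t['revenue'] + 4:
      revenue  revenue_plus_4
rep                          
Ivy       331             335
Max       375             379
Nora      273             277
take 2 rows with smallest revenue:
      revenue  revenue_plus_4
rep                          
Nora      273             277
Ivy       331             335
The value at position 0, column 'revenue_plus_4' is 277.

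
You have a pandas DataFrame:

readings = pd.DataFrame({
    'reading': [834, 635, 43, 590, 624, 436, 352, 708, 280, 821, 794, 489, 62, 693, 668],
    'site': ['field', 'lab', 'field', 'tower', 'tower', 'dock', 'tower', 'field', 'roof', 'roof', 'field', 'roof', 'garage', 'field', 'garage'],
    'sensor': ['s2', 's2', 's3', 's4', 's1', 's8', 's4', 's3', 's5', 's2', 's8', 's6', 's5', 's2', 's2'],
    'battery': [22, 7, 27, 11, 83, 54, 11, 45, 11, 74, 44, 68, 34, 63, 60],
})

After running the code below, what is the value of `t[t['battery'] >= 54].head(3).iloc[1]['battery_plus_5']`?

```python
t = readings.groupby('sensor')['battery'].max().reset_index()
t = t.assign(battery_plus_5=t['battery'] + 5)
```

79

group by sensor, max of battery:
sensor
s1    83
s2    74
s3    45
s4    11
s5    34
s6    68
s8    54
Name: battery, dtype: int64
reset_index():
  sensor  battery
0     s1       83
1     s2       74
2     s3       45
3     s4       11
4     s5       34
5     s6       68
6     s8       54
add column battery_plus_5 = t['battery'] + 5:
  sensor  battery  battery_plus_5
0     s1       83              88
1     s2       74              79
2     s3       45              50
3     s4       11              16
4     s5       34              39
5     s6       68              73
6     s8       54              59
filter rows where battery >= 54:
  sensor  battery  battery_plus_5
0     s1       83              88
1     s2       74              79
5     s6       68              73
6     s8       54              59
take first 3 rows:
  sensor  battery  battery_plus_5
0     s1       83              88
1     s2       74              79
5     s6       68              73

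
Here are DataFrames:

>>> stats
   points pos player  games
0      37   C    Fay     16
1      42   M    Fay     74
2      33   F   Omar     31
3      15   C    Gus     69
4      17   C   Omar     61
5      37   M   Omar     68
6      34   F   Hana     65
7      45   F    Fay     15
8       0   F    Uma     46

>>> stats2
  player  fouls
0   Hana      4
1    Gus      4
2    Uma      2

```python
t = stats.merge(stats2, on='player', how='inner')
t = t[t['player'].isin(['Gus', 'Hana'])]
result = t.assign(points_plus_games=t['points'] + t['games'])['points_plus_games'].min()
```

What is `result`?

84

merge on 'player' (how='inner') → 3 rows:
   points pos player  games  fouls
0      15   C    Gus     69      4
1      34   F   Hana     65      4
2       0   F    Uma     46      2
filter rows where player in ['Gus', 'Hana']:
   points pos player  games  fouls
0      15   C    Gus     69      4
1      34   F   Hana     65      4
add column points_plus_games = t['points'] + t['games']:
   points pos player  games  fouls  points_plus_games
0      15   C    Gus     69      4                 84
1      34   F   Hana     65      4                 99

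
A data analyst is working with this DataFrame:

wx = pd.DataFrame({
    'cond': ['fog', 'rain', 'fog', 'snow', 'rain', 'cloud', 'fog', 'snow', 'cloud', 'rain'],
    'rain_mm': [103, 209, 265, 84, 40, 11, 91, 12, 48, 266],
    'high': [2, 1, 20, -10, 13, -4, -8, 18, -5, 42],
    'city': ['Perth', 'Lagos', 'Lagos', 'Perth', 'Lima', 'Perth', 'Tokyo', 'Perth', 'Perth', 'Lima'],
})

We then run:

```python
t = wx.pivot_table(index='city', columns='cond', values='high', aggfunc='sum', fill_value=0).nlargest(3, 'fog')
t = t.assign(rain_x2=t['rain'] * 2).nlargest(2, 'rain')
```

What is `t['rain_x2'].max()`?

110

pivot: rows=city, cols=cond, sum(high):
cond   cloud  fog  rain  snow
city                         
Lagos      0   20     1     0
Lima       0    0    55     0
Perth     -9    2     0     8
Tokyo      0   -8     0     0
take 3 rows with largest fog:
cond   cloud  fog  rain  snow
city                         
Lagos      0   20     1     0
Perth     -9    2     0     8
Lima       0    0    55     0
add column rain_x2 = t['rain'] * 2:
cond   cloud  fog  rain  snow  rain_x2
city                                  
Lagos      0   20     1     0        2
Perth     -9    2     0     8        0
Lima       0    0    55     0      110
take 2 rows with largest rain:
cond   cloud  fog  rain  snow  rain_x2
city                                  
Lima       0    0    55     0      110
Lagos      0   20     1     0        2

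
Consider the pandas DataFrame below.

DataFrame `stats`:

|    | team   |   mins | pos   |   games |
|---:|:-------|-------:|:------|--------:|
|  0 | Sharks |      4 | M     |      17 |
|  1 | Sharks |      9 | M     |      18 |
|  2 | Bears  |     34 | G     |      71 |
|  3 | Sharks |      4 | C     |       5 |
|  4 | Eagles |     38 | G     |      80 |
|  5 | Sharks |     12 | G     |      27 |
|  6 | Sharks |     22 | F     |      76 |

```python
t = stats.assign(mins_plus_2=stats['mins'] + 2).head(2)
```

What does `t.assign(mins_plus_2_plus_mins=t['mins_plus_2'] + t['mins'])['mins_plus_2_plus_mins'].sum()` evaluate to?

add column mins_plus_2 = stats['mins'] + 2:
     team  mins pos  games  mins_plus_2
0  Sharks     4   M     17            6
1  Sharks     9   M     18           11
2   Bears    34   G     71           36
3  Sharks     4   C      5            6
4  Eagles    38   G     80           40
5  Sharks    12   G     27           14
6  Sharks    22   F     76           24
take first 2 rows:
     team  mins pos  games  mins_plus_2
0  Sharks     4   M     17            6
1  Sharks     9   M     18           11
add column mins_plus_2_plus_mins = t['mins_plus_2'] + t['mins']:
     team  mins pos  games  mins_plus_2  mins_plus_2_plus_mins
0  Sharks     4   M     17            6                     10
1  Sharks     9   M     18           11                     20

30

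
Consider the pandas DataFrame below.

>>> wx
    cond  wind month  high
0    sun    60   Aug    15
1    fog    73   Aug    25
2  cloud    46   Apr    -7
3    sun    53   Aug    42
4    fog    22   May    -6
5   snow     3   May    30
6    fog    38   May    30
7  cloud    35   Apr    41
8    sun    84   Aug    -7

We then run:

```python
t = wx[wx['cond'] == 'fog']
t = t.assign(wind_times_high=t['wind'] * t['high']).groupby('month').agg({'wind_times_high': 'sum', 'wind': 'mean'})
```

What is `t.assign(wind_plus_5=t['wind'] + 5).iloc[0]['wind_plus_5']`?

filter rows where cond == 'fog':
  cond  wind month  high
1  fog    73   Aug    25
4  fog    22   May    -6
6  fog    38   May    30
add column wind_times_high = t['wind'] * t['high']:
  cond  wind month  high  wind_times_high
1  fog    73   Aug    25             1825
4  fog    22   May    -6             -132
6  fog    38   May    30             1140
group by month: sum(wind_times_high), mean(wind):
       wind_times_high  wind
month                       
Aug               1825  73.0
May               1008  30.0
add column wind_plus_5 = t['wind'] + 5:
       wind_times_high  wind  wind_plus_5
month                                    
Aug               1825  73.0         78.0
May               1008  30.0         35.0
The value at position 0, column 'wind_plus_5' is 78.0.

78.0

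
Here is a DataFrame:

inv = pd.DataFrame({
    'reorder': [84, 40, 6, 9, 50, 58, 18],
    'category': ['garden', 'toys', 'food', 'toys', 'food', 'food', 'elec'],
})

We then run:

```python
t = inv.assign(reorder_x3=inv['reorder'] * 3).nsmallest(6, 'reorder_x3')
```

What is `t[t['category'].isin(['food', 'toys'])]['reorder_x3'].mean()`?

97.8

add column reorder_x3 = inv['reorder'] * 3:
   reorder category  reorder_x3
0       84   garden         252
1       40     toys         120
2        6     food          18
3        9     toys          27
4       50     food         150
5       58     food         174
6       18     elec          54
take 6 rows with smallest reorder_x3:
   reorder category  reorder_x3
2        6     food          18
3        9     toys          27
6       18     elec          54
1       40     toys         120
4       50     food         150
5       58     food         174
filter rows where category in ['food', 'toys']:
   reorder category  reorder_x3
2        6     food          18
3        9     toys          27
1       40     toys         120
4       50     food         150
5       58     food         174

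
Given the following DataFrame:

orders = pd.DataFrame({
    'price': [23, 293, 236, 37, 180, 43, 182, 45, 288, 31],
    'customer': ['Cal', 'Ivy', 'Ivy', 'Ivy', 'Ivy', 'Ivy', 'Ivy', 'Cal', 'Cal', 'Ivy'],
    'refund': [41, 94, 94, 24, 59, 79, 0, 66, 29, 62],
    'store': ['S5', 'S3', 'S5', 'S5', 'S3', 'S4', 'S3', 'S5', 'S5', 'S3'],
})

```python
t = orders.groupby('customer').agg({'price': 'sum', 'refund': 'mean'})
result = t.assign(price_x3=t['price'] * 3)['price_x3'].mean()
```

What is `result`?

group by customer: sum(price), mean(refund):
          price     refund
customer                  
Cal         356  45.333333
Ivy        1002  58.857143
add column price_x3 = t['price'] * 3:
          price     refund  price_x3
customer                            
Cal         356  45.333333      1068
Ivy        1002  58.857143      3006
Reading off the mean of column 'price_x3', we get 2037.0.

2037.0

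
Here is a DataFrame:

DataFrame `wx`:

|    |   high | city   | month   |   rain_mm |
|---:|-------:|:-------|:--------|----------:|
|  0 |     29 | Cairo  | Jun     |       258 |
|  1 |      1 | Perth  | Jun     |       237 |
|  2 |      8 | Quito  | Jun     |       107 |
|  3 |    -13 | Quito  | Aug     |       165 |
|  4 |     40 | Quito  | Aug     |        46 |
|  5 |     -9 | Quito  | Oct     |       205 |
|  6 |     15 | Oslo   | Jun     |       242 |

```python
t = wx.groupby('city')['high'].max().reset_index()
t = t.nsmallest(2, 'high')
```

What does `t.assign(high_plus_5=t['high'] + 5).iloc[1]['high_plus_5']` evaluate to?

20

group by city, max of high:
city
Cairo    29
Oslo     15
Perth     1
Quito    40
Name: high, dtype: int64
reset_index():
    city  high
0  Cairo    29
1   Oslo    15
2  Perth     1
3  Quito    40
take 2 rows with smallest high:
    city  high
2  Perth     1
1   Oslo    15
add column high_plus_5 = t['high'] + 5:
    city  high  high_plus_5
2  Perth     1            6
1   Oslo    15           20
The value at position 1, column 'high_plus_5' is 20.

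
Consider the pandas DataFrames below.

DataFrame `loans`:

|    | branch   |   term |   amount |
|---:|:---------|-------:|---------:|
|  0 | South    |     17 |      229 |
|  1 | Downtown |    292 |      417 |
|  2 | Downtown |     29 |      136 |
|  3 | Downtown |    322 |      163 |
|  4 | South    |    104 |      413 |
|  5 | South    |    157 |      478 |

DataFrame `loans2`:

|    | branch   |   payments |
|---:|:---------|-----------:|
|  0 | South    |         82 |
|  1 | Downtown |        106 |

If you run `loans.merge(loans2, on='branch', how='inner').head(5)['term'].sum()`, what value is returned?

merge on 'branch' (how='inner') → 6 rows:
     branch  term  amount  payments
0     South    17     229        82
1  Downtown   292     417       106
2  Downtown    29     136       106
3  Downtown   322     163       106
4     South   104     413        82
5     South   157     478        82
take first 5 rows:
     branch  term  amount  payments
0     South    17     229        82
1  Downtown   292     417       106
2  Downtown    29     136       106
3  Downtown   322     163       106
4     South   104     413        82

764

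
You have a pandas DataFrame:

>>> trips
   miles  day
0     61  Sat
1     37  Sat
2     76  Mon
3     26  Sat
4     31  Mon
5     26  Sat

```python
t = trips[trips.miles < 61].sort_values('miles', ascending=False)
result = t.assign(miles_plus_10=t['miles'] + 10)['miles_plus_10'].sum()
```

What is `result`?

160

filter rows where miles < 61:
   miles  day
1     37  Sat
3     26  Sat
4     31  Mon
5     26  Sat
sort by miles descending:
   miles  day
1     37  Sat
4     31  Mon
3     26  Sat
5     26  Sat
add column miles_plus_10 = t['miles'] + 10:
   miles  day  miles_plus_10
1     37  Sat             47
4     31  Mon             41
3     26  Sat             36
5     26  Sat             36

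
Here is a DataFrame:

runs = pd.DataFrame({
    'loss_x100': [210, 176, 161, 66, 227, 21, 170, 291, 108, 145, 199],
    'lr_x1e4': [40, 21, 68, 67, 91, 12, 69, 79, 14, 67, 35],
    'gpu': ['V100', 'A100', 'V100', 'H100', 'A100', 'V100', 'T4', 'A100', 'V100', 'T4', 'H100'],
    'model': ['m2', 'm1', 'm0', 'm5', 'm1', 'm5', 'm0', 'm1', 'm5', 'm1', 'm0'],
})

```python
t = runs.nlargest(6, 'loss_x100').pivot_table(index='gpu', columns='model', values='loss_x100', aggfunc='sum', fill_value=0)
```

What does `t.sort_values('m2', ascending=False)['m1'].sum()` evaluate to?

694

take 6 rows with largest loss_x100:
    loss_x100  lr_x1e4   gpu model
7         291       79  A100    m1
4         227       91  A100    m1
0         210       40  V100    m2
10        199       35  H100    m0
1         176       21  A100    m1
6         170       69    T4    m0
pivot: rows=gpu, cols=model, sum(loss_x100):
model   m0   m1   m2
gpu                 
A100     0  694    0
H100   199    0    0
T4     170    0    0
V100     0    0  210
sort by m2 descending:
model   m0   m1   m2
gpu                 
V100     0    0  210
A100     0  694    0
H100   199    0    0
T4     170    0    0
Reading off the sum of column 'm1', we get 694.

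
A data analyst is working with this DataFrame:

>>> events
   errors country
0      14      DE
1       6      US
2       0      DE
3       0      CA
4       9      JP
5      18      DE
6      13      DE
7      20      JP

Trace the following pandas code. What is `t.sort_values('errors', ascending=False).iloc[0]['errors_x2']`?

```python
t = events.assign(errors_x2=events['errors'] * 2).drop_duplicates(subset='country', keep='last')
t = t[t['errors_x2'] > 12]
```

40

add column errors_x2 = events['errors'] * 2:
   errors country  errors_x2
0      14      DE         28
1       6      US         12
2       0      DE          0
3       0      CA          0
4       9      JP         18
5      18      DE         36
6      13      DE         26
7      20      JP         40
drop duplicate country (keep=last):
   errors country  errors_x2
1       6      US         12
3       0      CA          0
6      13      DE         26
7      20      JP         40
filter rows where errors_x2 > 12:
   errors country  errors_x2
6      13      DE         26
7      20      JP         40
sort by errors descending:
   errors country  errors_x2
7      20      JP         40
6      13      DE         26
Then the value at position 0, column 'errors_x2': 40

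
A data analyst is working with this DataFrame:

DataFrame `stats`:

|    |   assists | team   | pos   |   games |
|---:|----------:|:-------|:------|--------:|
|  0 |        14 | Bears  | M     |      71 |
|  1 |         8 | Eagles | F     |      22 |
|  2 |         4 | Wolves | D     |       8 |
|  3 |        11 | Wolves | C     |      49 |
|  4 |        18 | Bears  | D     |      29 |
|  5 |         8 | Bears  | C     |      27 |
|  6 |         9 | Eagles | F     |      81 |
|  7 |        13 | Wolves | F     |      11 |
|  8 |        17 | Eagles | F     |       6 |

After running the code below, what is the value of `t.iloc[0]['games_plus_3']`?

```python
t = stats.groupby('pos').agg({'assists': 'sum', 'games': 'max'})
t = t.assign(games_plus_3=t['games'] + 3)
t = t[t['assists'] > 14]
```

group by pos: sum(assists), max(games):
     assists  games
pos                
C         19     49
D         22     29
F         47     81
M         14     71
add column games_plus_3 = t['games'] + 3:
     assists  games  games_plus_3
pos                              
C         19     49            52
D         22     29            32
F         47     81            84
M         14     71            74
filter rows where assists > 14:
     assists  games  games_plus_3
pos                              
C         19     49            52
D         22     29            32
F         47     81            84
The value at position 0, column 'games_plus_3' is 52.

52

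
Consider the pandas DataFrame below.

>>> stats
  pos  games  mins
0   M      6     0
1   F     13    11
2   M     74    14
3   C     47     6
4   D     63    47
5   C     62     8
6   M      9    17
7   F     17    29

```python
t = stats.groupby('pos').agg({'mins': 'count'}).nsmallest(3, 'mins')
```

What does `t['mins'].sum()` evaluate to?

group by pos, count of mins:
     mins
pos      
C       2
D       1
F       2
M       3
take 3 rows with smallest mins:
     mins
pos      
D       1
C       2
F       2
Taking the sum of column 'mins' gives 5.

5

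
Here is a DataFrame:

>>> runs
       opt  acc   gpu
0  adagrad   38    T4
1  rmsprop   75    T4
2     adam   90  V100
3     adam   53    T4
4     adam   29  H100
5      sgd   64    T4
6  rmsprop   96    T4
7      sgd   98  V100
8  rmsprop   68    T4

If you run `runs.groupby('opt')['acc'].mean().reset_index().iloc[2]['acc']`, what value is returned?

79.6666666667

group by opt, mean of acc:
opt
adagrad    38.000000
adam       57.333333
rmsprop    79.666667
sgd        81.000000
Name: acc, dtype: float64
reset_index():
       opt        acc
0  adagrad  38.000000
1     adam  57.333333
2  rmsprop  79.666667
3      sgd  81.000000
Then the value at position 2, column 'acc': 79.6666666667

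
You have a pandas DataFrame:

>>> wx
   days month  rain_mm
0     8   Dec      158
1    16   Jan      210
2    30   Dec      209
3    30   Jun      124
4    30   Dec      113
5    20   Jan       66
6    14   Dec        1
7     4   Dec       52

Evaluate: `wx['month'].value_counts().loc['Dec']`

value_counts of month:
month
Dec    5
Jan    2
Jun    1
Name: count, dtype: int64

5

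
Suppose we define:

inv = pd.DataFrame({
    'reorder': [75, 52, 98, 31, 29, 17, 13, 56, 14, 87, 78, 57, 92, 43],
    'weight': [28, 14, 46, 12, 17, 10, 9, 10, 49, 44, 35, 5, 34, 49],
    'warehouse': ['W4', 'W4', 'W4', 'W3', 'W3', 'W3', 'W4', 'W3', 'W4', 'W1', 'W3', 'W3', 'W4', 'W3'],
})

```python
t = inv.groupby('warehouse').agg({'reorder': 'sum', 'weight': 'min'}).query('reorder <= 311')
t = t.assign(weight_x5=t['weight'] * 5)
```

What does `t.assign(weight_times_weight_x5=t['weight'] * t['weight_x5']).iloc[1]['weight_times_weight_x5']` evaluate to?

125

group by warehouse: sum(reorder), min(weight):
           reorder  weight
warehouse                 
W1              87      44
W3             311       5
W4             344       9
filter rows where reorder <= 311:
           reorder  weight
warehouse                 
W1              87      44
W3             311       5
add column weight_x5 = t['weight'] * 5:
           reorder  weight  weight_x5
warehouse                            
W1              87      44        220
W3             311       5         25
add column weight_times_weight_x5 = t['weight'] * t['weight_x5']:
           reorder  weight  weight_x5  weight_times_weight_x5
warehouse                                                    
W1              87      44        220                    9680
W3             311       5         25                     125
Taking the value at position 1, column 'weight_times_weight_x5' gives 125.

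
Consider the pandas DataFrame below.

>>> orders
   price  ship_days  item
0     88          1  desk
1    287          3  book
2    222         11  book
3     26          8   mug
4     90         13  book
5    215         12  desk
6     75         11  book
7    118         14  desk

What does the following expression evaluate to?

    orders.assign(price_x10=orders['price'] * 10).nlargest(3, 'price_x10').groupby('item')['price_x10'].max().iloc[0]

add column price_x10 = orders['price'] * 10:
   price  ship_days  item  price_x10
0     88          1  desk        880
1    287          3  book       2870
2    222         11  book       2220
3     26          8   mug        260
4     90         13  book        900
5    215         12  desk       2150
6     75         11  book        750
7    118         14  desk       1180
take 3 rows with largest price_x10:
   price  ship_days  item  price_x10
1    287          3  book       2870
2    222         11  book       2220
5    215         12  desk       2150
group by item, max of price_x10:
item
book    2870
desk    2150
Name: price_x10, dtype: int64
The value at position 0 is 2870.

2870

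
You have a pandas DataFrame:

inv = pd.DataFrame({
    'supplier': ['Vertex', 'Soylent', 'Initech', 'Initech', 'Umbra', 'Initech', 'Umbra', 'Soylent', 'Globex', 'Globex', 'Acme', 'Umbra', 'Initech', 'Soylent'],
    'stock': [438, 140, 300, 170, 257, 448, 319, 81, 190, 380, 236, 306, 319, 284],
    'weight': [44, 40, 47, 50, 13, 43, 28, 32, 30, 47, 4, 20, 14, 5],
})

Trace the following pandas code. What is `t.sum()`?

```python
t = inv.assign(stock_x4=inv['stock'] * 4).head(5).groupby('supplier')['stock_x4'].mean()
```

4280.0

add column stock_x4 = inv['stock'] * 4:
   supplier  stock  weight  stock_x4
0    Vertex    438      44      1752
1   Soylent    140      40       560
2   Initech    300      47      1200
3   Initech    170      50       680
4     Umbra    257      13      1028
5   Initech    448      43      1792
6     Umbra    319      28      1276
7   Soylent     81      32       324
8    Globex    190      30       760
9    Globex    380      47      1520
10     Acme    236       4       944
11    Umbra    306      20      1224
12  Initech    319      14      1276
13  Soylent    284       5      1136
take first 5 rows:
  supplier  stock  weight  stock_x4
0   Vertex    438      44      1752
1  Soylent    140      40       560
2  Initech    300      47      1200
3  Initech    170      50       680
4    Umbra    257      13      1028
group by supplier, mean of stock_x4:
supplier
Initech     940.0
Soylent     560.0
Umbra      1028.0
Vertex     1752.0
Name: stock_x4, dtype: float64
Taking the sum of the resulting series gives 4280.0.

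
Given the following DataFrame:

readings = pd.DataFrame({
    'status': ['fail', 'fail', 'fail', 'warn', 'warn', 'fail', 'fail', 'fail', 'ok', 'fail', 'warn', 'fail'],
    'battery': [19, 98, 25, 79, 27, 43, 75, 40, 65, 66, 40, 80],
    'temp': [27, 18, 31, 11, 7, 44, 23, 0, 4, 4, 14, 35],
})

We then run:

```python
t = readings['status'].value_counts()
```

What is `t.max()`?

8

value_counts of status:
status
fail    8
warn    3
ok      1
Name: count, dtype: int64
Reading off the max of the resulting series, we get 8.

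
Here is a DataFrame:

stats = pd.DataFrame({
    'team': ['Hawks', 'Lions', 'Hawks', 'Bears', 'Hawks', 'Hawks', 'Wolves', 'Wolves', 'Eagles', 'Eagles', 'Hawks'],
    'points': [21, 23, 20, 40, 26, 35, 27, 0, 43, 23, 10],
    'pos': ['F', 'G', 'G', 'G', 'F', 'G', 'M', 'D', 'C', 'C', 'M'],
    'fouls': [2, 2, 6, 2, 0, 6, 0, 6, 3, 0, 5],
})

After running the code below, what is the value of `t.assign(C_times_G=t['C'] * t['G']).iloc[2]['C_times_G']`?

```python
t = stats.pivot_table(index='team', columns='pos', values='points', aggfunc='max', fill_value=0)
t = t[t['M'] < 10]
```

0

pivot: rows=team, cols=pos, max(points):
pos      C  D   F   G   M
team                     
Bears    0  0   0  40   0
Eagles  43  0   0   0   0
Hawks    0  0  26  35  10
Lions    0  0   0  23   0
Wolves   0  0   0   0  27
filter rows where M < 10:
pos      C  D  F   G  M
team                   
Bears    0  0  0  40  0
Eagles  43  0  0   0  0
Lions    0  0  0  23  0
add column C_times_G = t['C'] * t['G']:
pos      C  D  F   G  M  C_times_G
team                              
Bears    0  0  0  40  0          0
Eagles  43  0  0   0  0          0
Lions    0  0  0  23  0          0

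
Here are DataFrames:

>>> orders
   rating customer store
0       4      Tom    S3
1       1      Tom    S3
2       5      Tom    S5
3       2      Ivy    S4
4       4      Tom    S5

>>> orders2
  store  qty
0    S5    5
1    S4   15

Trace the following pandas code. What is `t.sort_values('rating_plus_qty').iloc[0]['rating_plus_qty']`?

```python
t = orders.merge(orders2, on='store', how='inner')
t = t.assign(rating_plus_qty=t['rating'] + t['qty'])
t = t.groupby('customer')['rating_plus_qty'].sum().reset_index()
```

merge on 'store' (how='inner') → 3 rows:
   rating customer store  qty
0       5      Tom    S5    5
1       2      Ivy    S4   15
2       4      Tom    S5    5
add column rating_plus_qty = t['rating'] + t['qty']:
   rating customer store  qty  rating_plus_qty
0       5      Tom    S5    5               10
1       2      Ivy    S4   15               17
2       4      Tom    S5    5                9
group by customer, sum of rating_plus_qty:
customer
Ivy    17
Tom    19
Name: rating_plus_qty, dtype: int64
reset_index():
  customer  rating_plus_qty
0      Ivy               17
1      Tom               19
sort by rating_plus_qty:
  customer  rating_plus_qty
0      Ivy               17
1      Tom               19
Then the value at position 0, column 'rating_plus_qty': 17

17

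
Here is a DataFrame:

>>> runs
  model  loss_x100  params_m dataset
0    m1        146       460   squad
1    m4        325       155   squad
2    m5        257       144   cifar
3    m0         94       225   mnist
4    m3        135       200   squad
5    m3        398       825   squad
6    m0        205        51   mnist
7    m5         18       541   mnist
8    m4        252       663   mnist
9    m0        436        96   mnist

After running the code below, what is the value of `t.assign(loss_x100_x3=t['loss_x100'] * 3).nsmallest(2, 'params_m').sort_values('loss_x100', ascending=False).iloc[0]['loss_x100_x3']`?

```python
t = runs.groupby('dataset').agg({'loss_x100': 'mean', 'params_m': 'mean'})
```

771.0

group by dataset: mean(loss_x100), mean(params_m):
         loss_x100  params_m
dataset                     
cifar        257.0     144.0
mnist        201.0     315.2
squad        251.0     410.0
add column loss_x100_x3 = t['loss_x100'] * 3:
         loss_x100  params_m  loss_x100_x3
dataset                                   
cifar        257.0     144.0         771.0
mnist        201.0     315.2         603.0
squad        251.0     410.0         753.0
take 2 rows with smallest params_m:
         loss_x100  params_m  loss_x100_x3
dataset                                   
cifar        257.0     144.0         771.0
mnist        201.0     315.2         603.0
sort by loss_x100 descending:
         loss_x100  params_m  loss_x100_x3
dataset                                   
cifar        257.0     144.0         771.0
mnist        201.0     315.2         603.0
Reading off the value at position 0, column 'loss_x100_x3', we get 771.0.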